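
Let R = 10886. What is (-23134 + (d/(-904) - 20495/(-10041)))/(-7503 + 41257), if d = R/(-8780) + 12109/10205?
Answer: -1881331524523263139/2745226411701577440 ≈ -0.68531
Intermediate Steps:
d = -477461/8959990 (d = 10886/(-8780) + 12109/10205 = 10886*(-1/8780) + 12109*(1/10205) = -5443/4390 + 12109/10205 = -477461/8959990 ≈ -0.053288)
(-23134 + (d/(-904) - 20495/(-10041)))/(-7503 + 41257) = (-23134 + (-477461/8959990/(-904) - 20495/(-10041)))/(-7503 + 41257) = (-23134 + (-477461/8959990*(-1/904) - 20495*(-1/10041)))/33754 = (-23134 + (477461/8099830960 + 20495/10041))*(1/33754) = (-23134 + 166010829711101/81330402669360)*(1/33754) = -1881331524523263139/81330402669360*1/33754 = -1881331524523263139/2745226411701577440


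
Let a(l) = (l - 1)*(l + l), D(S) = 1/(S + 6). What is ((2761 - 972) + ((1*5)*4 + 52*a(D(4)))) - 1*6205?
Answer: -110134/25 ≈ -4405.4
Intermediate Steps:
D(S) = 1/(6 + S)
a(l) = 2*l*(-1 + l) (a(l) = (-1 + l)*(2*l) = 2*l*(-1 + l))
((2761 - 972) + ((1*5)*4 + 52*a(D(4)))) - 1*6205 = ((2761 - 972) + ((1*5)*4 + 52*(2*(-1 + 1/(6 + 4))/(6 + 4)))) - 1*6205 = (1789 + (5*4 + 52*(2*(-1 + 1/10)/10))) - 6205 = (1789 + (20 + 52*(2*(1/10)*(-1 + 1/10)))) - 6205 = (1789 + (20 + 52*(2*(1/10)*(-9/10)))) - 6205 = (1789 + (20 + 52*(-9/50))) - 6205 = (1789 + (20 - 234/25)) - 6205 = (1789 + 266/25) - 6205 = 44991/25 - 6205 = -110134/25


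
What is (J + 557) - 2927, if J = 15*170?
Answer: 180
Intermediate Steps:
J = 2550
(J + 557) - 2927 = (2550 + 557) - 2927 = 3107 - 2927 = 180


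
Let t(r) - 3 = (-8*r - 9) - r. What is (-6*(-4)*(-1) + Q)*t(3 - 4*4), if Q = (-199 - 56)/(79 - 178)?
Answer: -26159/11 ≈ -2378.1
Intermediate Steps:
t(r) = -6 - 9*r (t(r) = 3 + ((-8*r - 9) - r) = 3 + ((-9 - 8*r) - r) = 3 + (-9 - 9*r) = -6 - 9*r)
Q = 85/33 (Q = -255/(-99) = -255*(-1/99) = 85/33 ≈ 2.5758)
(-6*(-4)*(-1) + Q)*t(3 - 4*4) = (-6*(-4)*(-1) + 85/33)*(-6 - 9*(3 - 4*4)) = (24*(-1) + 85/33)*(-6 - 9*(3 - 16)) = (-24 + 85/33)*(-6 - 9*(-13)) = -707*(-6 + 117)/33 = -707/33*111 = -26159/11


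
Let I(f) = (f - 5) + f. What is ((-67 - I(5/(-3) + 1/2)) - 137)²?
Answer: 348100/9 ≈ 38678.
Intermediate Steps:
I(f) = -5 + 2*f (I(f) = (-5 + f) + f = -5 + 2*f)
((-67 - I(5/(-3) + 1/2)) - 137)² = ((-67 - (-5 + 2*(5/(-3) + 1/2))) - 137)² = ((-67 - (-5 + 2*(5*(-⅓) + 1*(½)))) - 137)² = ((-67 - (-5 + 2*(-5/3 + ½))) - 137)² = ((-67 - (-5 + 2*(-7/6))) - 137)² = ((-67 - (-5 - 7/3)) - 137)² = ((-67 - 1*(-22/3)) - 137)² = ((-67 + 22/3) - 137)² = (-179/3 - 137)² = (-590/3)² = 348100/9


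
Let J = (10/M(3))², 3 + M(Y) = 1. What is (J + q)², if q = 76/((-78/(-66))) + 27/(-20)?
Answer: 522991161/67600 ≈ 7736.6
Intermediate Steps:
M(Y) = -2 (M(Y) = -3 + 1 = -2)
J = 25 (J = (10/(-2))² = (10*(-½))² = (-5)² = 25)
q = 16369/260 (q = 76/((-78*(-1/66))) + 27*(-1/20) = 76/(13/11) - 27/20 = 76*(11/13) - 27/20 = 836/13 - 27/20 = 16369/260 ≈ 62.958)
(J + q)² = (25 + 16369/260)² = (22869/260)² = 522991161/67600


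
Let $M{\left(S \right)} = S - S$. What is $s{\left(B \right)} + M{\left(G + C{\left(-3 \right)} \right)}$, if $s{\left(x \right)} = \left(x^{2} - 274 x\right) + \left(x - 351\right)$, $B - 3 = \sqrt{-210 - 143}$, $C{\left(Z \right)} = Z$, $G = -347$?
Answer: $-1514 - 267 i \sqrt{353} \approx -1514.0 - 5016.5 i$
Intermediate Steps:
$B = 3 + i \sqrt{353}$ ($B = 3 + \sqrt{-210 - 143} = 3 + \sqrt{-353} = 3 + i \sqrt{353} \approx 3.0 + 18.788 i$)
$M{\left(S \right)} = 0$
$s{\left(x \right)} = -351 + x^{2} - 273 x$ ($s{\left(x \right)} = \left(x^{2} - 274 x\right) + \left(-351 + x\right) = -351 + x^{2} - 273 x$)
$s{\left(B \right)} + M{\left(G + C{\left(-3 \right)} \right)} = \left(-351 + \left(3 + i \sqrt{353}\right)^{2} - 273 \left(3 + i \sqrt{353}\right)\right) + 0 = \left(-351 + \left(3 + i \sqrt{353}\right)^{2} - \left(819 + 273 i \sqrt{353}\right)\right) + 0 = \left(-1170 + \left(3 + i \sqrt{353}\right)^{2} - 273 i \sqrt{353}\right) + 0 = -1170 + \left(3 + i \sqrt{353}\right)^{2} - 273 i \sqrt{353}$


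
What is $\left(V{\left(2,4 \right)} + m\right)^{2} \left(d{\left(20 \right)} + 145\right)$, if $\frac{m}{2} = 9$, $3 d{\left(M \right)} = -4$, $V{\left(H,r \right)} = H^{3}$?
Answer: $\frac{291356}{3} \approx 97119.0$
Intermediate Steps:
$d{\left(M \right)} = - \frac{4}{3}$ ($d{\left(M \right)} = \frac{1}{3} \left(-4\right) = - \frac{4}{3}$)
$m = 18$ ($m = 2 \cdot 9 = 18$)
$\left(V{\left(2,4 \right)} + m\right)^{2} \left(d{\left(20 \right)} + 145\right) = \left(2^{3} + 18\right)^{2} \left(- \frac{4}{3} + 145\right) = \left(8 + 18\right)^{2} \cdot \frac{431}{3} = 26^{2} \cdot \frac{431}{3} = 676 \cdot \frac{431}{3} = \frac{291356}{3}$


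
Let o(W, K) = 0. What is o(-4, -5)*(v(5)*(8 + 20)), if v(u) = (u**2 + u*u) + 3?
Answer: 0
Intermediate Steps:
v(u) = 3 + 2*u**2 (v(u) = (u**2 + u**2) + 3 = 2*u**2 + 3 = 3 + 2*u**2)
o(-4, -5)*(v(5)*(8 + 20)) = 0*((3 + 2*5**2)*(8 + 20)) = 0*((3 + 2*25)*28) = 0*((3 + 50)*28) = 0*(53*28) = 0*1484 = 0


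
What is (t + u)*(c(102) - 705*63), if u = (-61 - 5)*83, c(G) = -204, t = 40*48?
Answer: 158754402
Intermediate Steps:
t = 1920
u = -5478 (u = -66*83 = -5478)
(t + u)*(c(102) - 705*63) = (1920 - 5478)*(-204 - 705*63) = -3558*(-204 - 44415) = -3558*(-44619) = 158754402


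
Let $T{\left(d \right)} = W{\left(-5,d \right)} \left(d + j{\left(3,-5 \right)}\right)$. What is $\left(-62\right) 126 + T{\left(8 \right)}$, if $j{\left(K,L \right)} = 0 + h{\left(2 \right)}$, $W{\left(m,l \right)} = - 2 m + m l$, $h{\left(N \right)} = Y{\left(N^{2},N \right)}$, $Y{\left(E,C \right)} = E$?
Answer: $-8172$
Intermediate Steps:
$h{\left(N \right)} = N^{2}$
$W{\left(m,l \right)} = - 2 m + l m$
$j{\left(K,L \right)} = 4$ ($j{\left(K,L \right)} = 0 + 2^{2} = 0 + 4 = 4$)
$T{\left(d \right)} = \left(4 + d\right) \left(10 - 5 d\right)$ ($T{\left(d \right)} = - 5 \left(-2 + d\right) \left(d + 4\right) = \left(10 - 5 d\right) \left(4 + d\right) = \left(4 + d\right) \left(10 - 5 d\right)$)
$\left(-62\right) 126 + T{\left(8 \right)} = \left(-62\right) 126 + 5 \left(2 - 8\right) \left(4 + 8\right) = -7812 + 5 \left(2 - 8\right) 12 = -7812 + 5 \left(-6\right) 12 = -7812 - 360 = -8172$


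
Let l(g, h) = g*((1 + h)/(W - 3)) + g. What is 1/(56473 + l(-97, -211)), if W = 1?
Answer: 1/46191 ≈ 2.1649e-5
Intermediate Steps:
l(g, h) = g + g*(-1/2 - h/2) (l(g, h) = g*((1 + h)/(1 - 3)) + g = g*((1 + h)/(-2)) + g = g*((1 + h)*(-1/2)) + g = g*(-1/2 - h/2) + g = g + g*(-1/2 - h/2))
1/(56473 + l(-97, -211)) = 1/(56473 + (1/2)*(-97)*(1 - 1*(-211))) = 1/(56473 + (1/2)*(-97)*(1 + 211)) = 1/(56473 + (1/2)*(-97)*212) = 1/(56473 - 10282) = 1/46191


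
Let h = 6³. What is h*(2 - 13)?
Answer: -2376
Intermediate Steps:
h = 216
h*(2 - 13) = 216*(2 - 13) = 216*(-11) = -2376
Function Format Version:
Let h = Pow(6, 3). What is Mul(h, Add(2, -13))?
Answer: -2376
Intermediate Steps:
h = 216
Mul(h, Add(2, -13)) = Mul(216, Add(2, -13)) = Mul(216, -11) = -2376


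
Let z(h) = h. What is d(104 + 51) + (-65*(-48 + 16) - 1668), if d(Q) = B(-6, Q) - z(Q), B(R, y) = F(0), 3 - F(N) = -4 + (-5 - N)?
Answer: 269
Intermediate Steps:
F(N) = 12 + N (F(N) = 3 - (-4 + (-5 - N)) = 3 - (-9 - N) = 3 + (9 + N) = 12 + N)
B(R, y) = 12 (B(R, y) = 12 + 0 = 12)
d(Q) = 12 - Q
d(104 + 51) + (-65*(-48 + 16) - 1668) = (12 - (104 + 51)) + (-65*(-48 + 16) - 1668) = (12 - 1*155) + (-65*(-32) - 1668) = (12 - 155) + (2080 - 1668) = -143 + 412 = 269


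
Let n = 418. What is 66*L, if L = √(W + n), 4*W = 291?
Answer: 33*√1963 ≈ 1462.1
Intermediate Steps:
W = 291/4 (W = (¼)*291 = 291/4 ≈ 72.750)
L = √1963/2 (L = √(291/4 + 418) = √(1963/4) = √1963/2 ≈ 22.153)
66*L = 66*(√1963/2) = 33*√1963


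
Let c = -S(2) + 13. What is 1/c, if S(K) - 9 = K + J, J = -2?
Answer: 1/4 ≈ 0.25000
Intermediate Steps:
S(K) = 7 + K (S(K) = 9 + (K - 2) = 9 + (-2 + K) = 7 + K)
c = 4 (c = -(7 + 2) + 13 = -1*9 + 13 = -9 + 13 = 4)
1/c = 1/4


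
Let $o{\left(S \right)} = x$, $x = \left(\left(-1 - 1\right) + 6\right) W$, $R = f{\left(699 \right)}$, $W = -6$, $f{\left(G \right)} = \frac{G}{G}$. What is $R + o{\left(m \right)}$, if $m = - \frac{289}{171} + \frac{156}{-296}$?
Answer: $-23$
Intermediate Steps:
$f{\left(G \right)} = 1$
$R = 1$
$x = -24$ ($x = \left(\left(-1 - 1\right) + 6\right) \left(-6\right) = \left(-2 + 6\right) \left(-6\right) = 4 \left(-6\right) = -24$)
$m = - \frac{28055}{12654}$ ($m = \left(-289\right) \frac{1}{171} + 156 \left(- \frac{1}{296}\right) = - \frac{289}{171} - \frac{39}{74} = - \frac{28055}{12654} \approx -2.2171$)
$o{\left(S \right)} = -24$
$R + o{\left(m \right)} = 1 - 24 = -23$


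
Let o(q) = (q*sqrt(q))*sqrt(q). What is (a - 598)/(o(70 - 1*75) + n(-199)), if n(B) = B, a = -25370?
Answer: 4328/29 ≈ 149.24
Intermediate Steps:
o(q) = q**2 (o(q) = q**(3/2)*sqrt(q) = q**2)
(a - 598)/(o(70 - 1*75) + n(-199)) = (-25370 - 598)/((70 - 1*75)**2 - 199) = -25968/((70 - 75)**2 - 199) = -25968/((-5)**2 - 199) = -25968/(25 - 199) = -25968/(-174) = -25968*(-1/174) = 4328/29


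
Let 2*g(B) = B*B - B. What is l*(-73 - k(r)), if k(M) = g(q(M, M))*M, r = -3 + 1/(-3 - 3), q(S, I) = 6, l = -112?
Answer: 2856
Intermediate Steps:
g(B) = B²/2 - B/2 (g(B) = (B*B - B)/2 = (B² - B)/2 = B²/2 - B/2)
r = -19/6 (r = -3 + 1/(-6) = -3 - ⅙ = -19/6 ≈ -3.1667)
k(M) = 15*M (k(M) = ((½)*6*(-1 + 6))*M = ((½)*6*5)*M = 15*M)
l*(-73 - k(r)) = -112*(-73 - 15*(-19)/6) = -112*(-73 - 1*(-95/2)) = -112*(-73 + 95/2) = -112*(-51/2) = 2856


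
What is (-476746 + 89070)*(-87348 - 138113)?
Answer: 87405818636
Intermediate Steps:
(-476746 + 89070)*(-87348 - 138113) = -387676*(-225461) = 87405818636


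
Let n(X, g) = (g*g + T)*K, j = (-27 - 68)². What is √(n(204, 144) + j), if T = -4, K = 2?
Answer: √50489 ≈ 224.70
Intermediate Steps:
j = 9025 (j = (-95)² = 9025)
n(X, g) = -8 + 2*g² (n(X, g) = (g*g - 4)*2 = (g² - 4)*2 = (-4 + g²)*2 = -8 + 2*g²)
√(n(204, 144) + j) = √((-8 + 2*144²) + 9025) = √((-8 + 2*20736) + 9025) = √((-8 + 41472) + 9025) = √(41464 + 9025) = √50489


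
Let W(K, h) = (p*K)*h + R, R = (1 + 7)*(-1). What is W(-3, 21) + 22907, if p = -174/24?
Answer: 93423/4 ≈ 23356.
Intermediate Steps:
R = -8 (R = 8*(-1) = -8)
p = -29/4 (p = -174*1/24 = -29/4 ≈ -7.2500)
W(K, h) = -8 - 29*K*h/4 (W(K, h) = (-29*K/4)*h - 8 = -29*K*h/4 - 8 = -8 - 29*K*h/4)
W(-3, 21) + 22907 = (-8 - 29/4*(-3)*21) + 22907 = (-8 + 1827/4) + 22907 = 1795/4 + 22907 = 93423/4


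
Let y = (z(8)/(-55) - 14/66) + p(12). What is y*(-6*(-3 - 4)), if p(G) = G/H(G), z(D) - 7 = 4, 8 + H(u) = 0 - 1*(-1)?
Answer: -4912/55 ≈ -89.309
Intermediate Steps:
H(u) = -7 (H(u) = -8 + (0 - 1*(-1)) = -8 + (0 + 1) = -8 + 1 = -7)
z(D) = 11 (z(D) = 7 + 4 = 11)
p(G) = -G/7 (p(G) = G/(-7) = G*(-⅐) = -G/7)
y = -2456/1155 (y = (11/(-55) - 14/66) - ⅐*12 = (11*(-1/55) - 14*1/66) - 12/7 = (-⅕ - 7/33) - 12/7 = -68/165 - 12/7 = -2456/1155 ≈ -2.1264)
y*(-6*(-3 - 4)) = -(-4912)*(-3 - 4)/385 = -(-4912)*(-7)/385 = -2456/1155*42 = -4912/55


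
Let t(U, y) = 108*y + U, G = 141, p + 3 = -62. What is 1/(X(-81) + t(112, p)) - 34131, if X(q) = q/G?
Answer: -11082438140/324703 ≈ -34131.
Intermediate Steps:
p = -65 (p = -3 - 62 = -65)
t(U, y) = U + 108*y
X(q) = q/141
1/(X(-81) + t(112, p)) - 34131 = 1/((1/141)*(-81) + (112 + 108*(-65))) - 34131 = 1/(-27/47 + (112 - 7020)) - 34131 = 1/(-27/47 - 6908) - 34131 = 1/(-324703/47) - 34131 = -47/324703 - 34131 = -11082438140/324703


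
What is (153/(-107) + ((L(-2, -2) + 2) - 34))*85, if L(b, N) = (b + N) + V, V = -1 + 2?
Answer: -331330/107 ≈ -3096.5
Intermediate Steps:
V = 1
L(b, N) = 1 + N + b (L(b, N) = (b + N) + 1 = (N + b) + 1 = 1 + N + b)
(153/(-107) + ((L(-2, -2) + 2) - 34))*85 = (153/(-107) + (((1 - 2 - 2) + 2) - 34))*85 = (153*(-1/107) + ((-3 + 2) - 34))*85 = (-153/107 + (-1 - 34))*85 = (-153/107 - 35)*85 = -3898/107*85 = -331330/107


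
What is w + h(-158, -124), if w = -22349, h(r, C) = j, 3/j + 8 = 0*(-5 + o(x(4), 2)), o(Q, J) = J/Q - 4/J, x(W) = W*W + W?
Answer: -178795/8 ≈ -22349.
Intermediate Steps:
x(W) = W + W² (x(W) = W² + W = W + W²)
o(Q, J) = -4/J + J/Q
j = -3/8 (j = 3/(-8 + 0*(-5 + (-4/2 + 2/((4*(1 + 4)))))) = 3/(-8 + 0*(-5 + (-4*½ + 2/((4*5))))) = 3/(-8 + 0*(-5 + (-2 + 2/20))) = 3/(-8 + 0*(-5 + (-2 + 2*(1/20)))) = 3/(-8 + 0*(-5 + (-2 + ⅒))) = 3/(-8 + 0*(-5 - 19/10)) = 3/(-8 + 0*(-69/10)) = 3/(-8 + 0) = 3/(-8) = 3*(-⅛) = -3/8 ≈ -0.37500)
h(r, C) = -3/8
w + h(-158, -124) = -22349 - 3/8 = -178795/8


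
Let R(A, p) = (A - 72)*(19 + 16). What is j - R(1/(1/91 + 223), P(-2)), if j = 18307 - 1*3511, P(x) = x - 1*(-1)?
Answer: 351407719/20294 ≈ 17316.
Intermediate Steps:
P(x) = 1 + x (P(x) = x + 1 = 1 + x)
j = 14796 (j = 18307 - 3511 = 14796)
R(A, p) = -2520 + 35*A (R(A, p) = (-72 + A)*35 = -2520 + 35*A)
j - R(1/(1/91 + 223), P(-2)) = 14796 - (-2520 + 35/(1/91 + 223)) = 14796 - (-2520 + 35/(20294/91)) = 14796 - (-2520 + 35*(91/20294)) = 14796 - (-2520 + 3185/20294) = 14796 - 1*(-51137695/20294) = 14796 + 51137695/20294 = 351407719/20294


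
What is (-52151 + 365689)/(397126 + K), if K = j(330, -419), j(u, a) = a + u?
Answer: 313538/397037 ≈ 0.78969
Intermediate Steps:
K = -89 (K = -419 + 330 = -89)
(-52151 + 365689)/(397126 + K) = (-52151 + 365689)/(397126 - 89) = 313538/397037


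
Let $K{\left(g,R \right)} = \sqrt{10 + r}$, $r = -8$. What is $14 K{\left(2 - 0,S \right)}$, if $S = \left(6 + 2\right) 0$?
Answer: $14 \sqrt{2} \approx 19.799$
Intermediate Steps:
$S = 0$ ($S = 8 \cdot 0 = 0$)
$K{\left(g,R \right)} = \sqrt{2}$ ($K{\left(g,R \right)} = \sqrt{10 - 8} = \sqrt{2}$)
$14 K{\left(2 - 0,S \right)} = 14 \sqrt{2}$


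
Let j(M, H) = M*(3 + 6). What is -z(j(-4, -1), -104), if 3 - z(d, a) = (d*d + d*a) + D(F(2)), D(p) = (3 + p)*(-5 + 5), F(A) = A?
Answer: 5037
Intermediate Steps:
D(p) = 0 (D(p) = (3 + p)*0 = 0)
j(M, H) = 9*M (j(M, H) = M*9 = 9*M)
z(d, a) = 3 - d**2 - a*d (z(d, a) = 3 - ((d*d + d*a) + 0) = 3 - ((d**2 + a*d) + 0) = 3 - (d**2 + a*d) = 3 + (-d**2 - a*d) = 3 - d**2 - a*d)
-z(j(-4, -1), -104) = -(3 - (9*(-4))**2 - 1*(-104)*9*(-4)) = -(3 - 1*(-36)**2 - 1*(-104)*(-36)) = -(3 - 1*1296 - 3744) = -(3 - 1296 - 3744) = -1*(-5037) = 5037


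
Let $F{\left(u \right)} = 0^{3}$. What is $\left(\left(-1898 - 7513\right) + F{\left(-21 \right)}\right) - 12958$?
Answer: $-22369$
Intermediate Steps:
$F{\left(u \right)} = 0$
$\left(\left(-1898 - 7513\right) + F{\left(-21 \right)}\right) - 12958 = \left(\left(-1898 - 7513\right) + 0\right) - 12958 = \left(-9411 + 0\right) - 12958 = -9411 - 12958 = -22369$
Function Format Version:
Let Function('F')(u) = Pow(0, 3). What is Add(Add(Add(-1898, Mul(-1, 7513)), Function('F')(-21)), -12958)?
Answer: -22369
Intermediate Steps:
Function('F')(u) = 0
Add(Add(Add(-1898, Mul(-1, 7513)), Function('F')(-21)), -12958) = Add(Add(Add(-1898, Mul(-1, 7513)), 0), -12958) = Add(Add(Add(-1898, -7513), 0), -12958) = Add(Add(-9411, 0), -12958) = Add(-9411, -12958) = -22369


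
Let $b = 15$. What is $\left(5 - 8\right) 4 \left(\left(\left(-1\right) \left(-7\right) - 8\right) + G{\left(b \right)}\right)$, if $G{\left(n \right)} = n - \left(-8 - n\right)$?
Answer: $-444$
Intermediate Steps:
$G{\left(n \right)} = 8 + 2 n$ ($G{\left(n \right)} = n + \left(8 + n\right) = 8 + 2 n$)
$\left(5 - 8\right) 4 \left(\left(\left(-1\right) \left(-7\right) - 8\right) + G{\left(b \right)}\right) = \left(5 - 8\right) 4 \left(\left(\left(-1\right) \left(-7\right) - 8\right) + \left(8 + 2 \cdot 15\right)\right) = \left(-3\right) 4 \left(\left(7 - 8\right) + \left(8 + 30\right)\right) = - 12 \left(-1 + 38\right) = \left(-12\right) 37 = -444$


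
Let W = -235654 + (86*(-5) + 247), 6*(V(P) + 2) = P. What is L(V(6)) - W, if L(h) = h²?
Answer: 235838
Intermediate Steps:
V(P) = -2 + P/6
W = -235837 (W = -235654 + (-430 + 247) = -235654 - 183 = -235837)
L(V(6)) - W = (-2 + (⅙)*6)² - 1*(-235837) = (-2 + 1)² + 235837 = (-1)² + 235837 = 1 + 235837 = 235838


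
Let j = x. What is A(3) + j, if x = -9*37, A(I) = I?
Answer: -330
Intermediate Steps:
x = -333
j = -333
A(3) + j = 3 - 333 = -330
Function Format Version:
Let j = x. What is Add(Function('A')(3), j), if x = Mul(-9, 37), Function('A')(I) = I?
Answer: -330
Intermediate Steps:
x = -333
j = -333
Add(Function('A')(3), j) = Add(3, -333) = -330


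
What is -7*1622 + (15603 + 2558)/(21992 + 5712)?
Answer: -314533055/27704 ≈ -11353.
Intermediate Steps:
-7*1622 + (15603 + 2558)/(21992 + 5712) = -11354 + 18161/27704 = -314533055/27704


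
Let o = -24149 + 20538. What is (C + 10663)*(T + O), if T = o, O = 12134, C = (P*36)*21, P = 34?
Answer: 309955941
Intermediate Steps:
C = 25704 (C = (34*36)*21 = 1224*21 = 25704)
o = -3611
T = -3611
(C + 10663)*(T + O) = (25704 + 10663)*(-3611 + 12134) = 36367*8523 = 309955941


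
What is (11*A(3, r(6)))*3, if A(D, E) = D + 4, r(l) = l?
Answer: 231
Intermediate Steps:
A(D, E) = 4 + D
(11*A(3, r(6)))*3 = (11*(4 + 3))*3 = (11*7)*3 = 77*3 = 231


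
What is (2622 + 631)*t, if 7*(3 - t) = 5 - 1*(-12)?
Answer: 13012/7 ≈ 1858.9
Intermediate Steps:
t = 4/7 (t = 3 - (5 - 1*(-12))/7 = 3 - (5 + 12)/7 = 3 - 1/7*17 = 3 - 17/7 = 4/7 ≈ 0.57143)
(2622 + 631)*t = (2622 + 631)*(4/7) = 3253*(4/7) = 13012/7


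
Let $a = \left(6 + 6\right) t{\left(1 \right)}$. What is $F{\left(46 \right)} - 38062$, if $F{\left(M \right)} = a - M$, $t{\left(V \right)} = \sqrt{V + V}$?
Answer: $-38108 + 12 \sqrt{2} \approx -38091.0$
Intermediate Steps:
$t{\left(V \right)} = \sqrt{2} \sqrt{V}$ ($t{\left(V \right)} = \sqrt{2 V} = \sqrt{2} \sqrt{V}$)
$a = 12 \sqrt{2}$ ($a = \left(6 + 6\right) \sqrt{2} \sqrt{1} = 12 \sqrt{2} \cdot 1 = 12 \sqrt{2} \approx 16.971$)
$F{\left(M \right)} = - M + 12 \sqrt{2}$ ($F{\left(M \right)} = 12 \sqrt{2} - M = - M + 12 \sqrt{2}$)
$F{\left(46 \right)} - 38062 = \left(\left(-1\right) 46 + 12 \sqrt{2}\right) - 38062 = \left(-46 + 12 \sqrt{2}\right) - 38062 = -38108 + 12 \sqrt{2}$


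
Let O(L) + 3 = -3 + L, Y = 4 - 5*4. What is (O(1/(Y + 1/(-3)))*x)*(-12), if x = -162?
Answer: -577368/49 ≈ -11783.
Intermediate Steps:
Y = -16 (Y = 4 - 20 = -16)
O(L) = -6 + L (O(L) = -3 + (-3 + L) = -6 + L)
(O(1/(Y + 1/(-3)))*x)*(-12) = ((-6 + 1/(-16 + 1/(-3)))*(-162))*(-12) = ((-6 + 1/(-16 - ⅓))*(-162))*(-12) = ((-6 + 1/(-49/3))*(-162))*(-12) = ((-6 - 3/49)*(-162))*(-12) = -297/49*(-162)*(-12) = (48114/49)*(-12) = -577368/49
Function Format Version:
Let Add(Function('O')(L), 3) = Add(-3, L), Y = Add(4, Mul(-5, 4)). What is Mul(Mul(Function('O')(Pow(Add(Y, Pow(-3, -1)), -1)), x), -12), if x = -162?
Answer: Rational(-577368, 49) ≈ -11783.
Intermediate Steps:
Y = -16 (Y = Add(4, -20) = -16)
Function('O')(L) = Add(-6, L) (Function('O')(L) = Add(-3, Add(-3, L)) = Add(-6, L))
Mul(Mul(Function('O')(Pow(Add(Y, Pow(-3, -1)), -1)), x), -12) = Mul(Mul(Add(-6, Pow(Add(-16, Pow(-3, -1)), -1)), -162), -12) = Mul(Mul(Add(-6, Pow(Add(-16, Rational(-1, 3)), -1)), -162), -12) = Mul(Mul(Add(-6, Pow(Rational(-49, 3), -1)), -162), -12) = Mul(Mul(Add(-6, Rational(-3, 49)), -162), -12) = Mul(Mul(Rational(-297, 49), -162), -12) = Mul(Rational(48114, 49), -12) = Rational(-577368, 49)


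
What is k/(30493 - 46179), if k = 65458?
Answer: -1423/341 ≈ -4.1730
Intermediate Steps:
k/(30493 - 46179) = 65458/(30493 - 46179) = 65458/(-15686) = 65458*(-1/15686) = -1423/341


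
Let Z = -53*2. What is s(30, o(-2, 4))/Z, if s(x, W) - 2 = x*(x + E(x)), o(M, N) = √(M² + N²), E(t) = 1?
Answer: -466/53 ≈ -8.7924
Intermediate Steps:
Z = -106
s(x, W) = 2 + x*(1 + x) (s(x, W) = 2 + x*(x + 1) = 2 + x*(1 + x))
s(30, o(-2, 4))/Z = (2 + 30 + 30²)/(-106) = (2 + 30 + 900)*(-1/106) = 932*(-1/106) = -466/53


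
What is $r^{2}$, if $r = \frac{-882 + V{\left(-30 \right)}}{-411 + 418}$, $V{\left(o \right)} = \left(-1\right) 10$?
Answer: $\frac{795664}{49} \approx 16238.0$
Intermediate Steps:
$V{\left(o \right)} = -10$
$r = - \frac{892}{7}$ ($r = \frac{-882 - 10}{-411 + 418} = - \frac{892}{7} \approx -127.43$)
$r^{2} = \left(- \frac{892}{7}\right)^{2} = \frac{795664}{49}$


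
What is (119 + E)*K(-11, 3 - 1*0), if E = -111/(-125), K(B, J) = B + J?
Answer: -119888/125 ≈ -959.10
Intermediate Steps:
E = 111/125 (E = -111*(-1/125) = 111/125 ≈ 0.88800)
(119 + E)*K(-11, 3 - 1*0) = (119 + 111/125)*(-11 + (3 - 1*0)) = 14986*(-11 + (3 + 0))/125 = 14986*(-11 + 3)/125 = (14986/125)*(-8) = -119888/125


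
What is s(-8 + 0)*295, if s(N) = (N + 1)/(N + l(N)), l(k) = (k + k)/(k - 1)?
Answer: 2655/8 ≈ 331.88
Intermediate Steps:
l(k) = 2*k/(-1 + k) (l(k) = (2*k)/(-1 + k) = 2*k/(-1 + k))
s(N) = (1 + N)/(N + 2*N/(-1 + N)) (s(N) = (N + 1)/(N + 2*N/(-1 + N)) = (1 + N)/(N + 2*N/(-1 + N)))
s(-8 + 0)*295 = ((-1 + (-8 + 0))/(-8 + 0))*295 = ((-1 - 8)/(-8))*295 = -⅛*(-9)*295 = (9/8)*295 = 2655/8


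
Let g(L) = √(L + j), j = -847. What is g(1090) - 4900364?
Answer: -4900364 + 9*√3 ≈ -4.9004e+6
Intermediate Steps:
g(L) = √(-847 + L) (g(L) = √(L - 847) = √(-847 + L))
g(1090) - 4900364 = √(-847 + 1090) - 4900364 = √243 - 4900364 = 9*√3 - 4900364 = -4900364 + 9*√3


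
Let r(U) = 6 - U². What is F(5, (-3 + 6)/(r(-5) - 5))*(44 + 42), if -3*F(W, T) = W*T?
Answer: 215/12 ≈ 17.917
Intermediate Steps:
F(W, T) = -T*W/3 (F(W, T) = -W*T/3 = -T*W/3)
F(5, (-3 + 6)/(r(-5) - 5))*(44 + 42) = (-⅓*(-3 + 6)/((6 - 1*(-5)²) - 5)*5)*(44 + 42) = -⅓*3/((6 - 1*25) - 5)*5*86 = -⅓*3/((6 - 25) - 5)*5*86 = -⅓*3/(-19 - 5)*5*86 = -⅓*3/(-24)*5*86 = -⅓*3*(-1/24)*5*86 = -⅓*(-⅛)*5*86 = (5/24)*86 = 215/12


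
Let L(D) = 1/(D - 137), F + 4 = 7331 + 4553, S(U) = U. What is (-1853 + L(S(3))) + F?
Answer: 1343617/134 ≈ 10027.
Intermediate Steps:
F = 11880 (F = -4 + (7331 + 4553) = -4 + 11884 = 11880)
L(D) = 1/(-137 + D)
(-1853 + L(S(3))) + F = (-1853 + 1/(-137 + 3)) + 11880 = (-1853 + 1/(-134)) + 11880 = (-1853 - 1/134) + 11880 = -248303/134 + 11880 = 1343617/134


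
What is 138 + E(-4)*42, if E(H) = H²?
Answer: 810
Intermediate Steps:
138 + E(-4)*42 = 138 + (-4)²*42 = 138 + 16*42 = 138 + 672 = 810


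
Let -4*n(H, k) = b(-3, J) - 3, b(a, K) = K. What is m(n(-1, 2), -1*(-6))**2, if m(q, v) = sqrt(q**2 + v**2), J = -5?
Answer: 40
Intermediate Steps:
n(H, k) = 2 (n(H, k) = -(-5 - 3)/4 = -1/4*(-8) = 2)
m(n(-1, 2), -1*(-6))**2 = (sqrt(2**2 + (-1*(-6))**2))**2 = (sqrt(4 + 6**2))**2 = (sqrt(4 + 36))**2 = (sqrt(40))**2 = (2*sqrt(10))**2 = 40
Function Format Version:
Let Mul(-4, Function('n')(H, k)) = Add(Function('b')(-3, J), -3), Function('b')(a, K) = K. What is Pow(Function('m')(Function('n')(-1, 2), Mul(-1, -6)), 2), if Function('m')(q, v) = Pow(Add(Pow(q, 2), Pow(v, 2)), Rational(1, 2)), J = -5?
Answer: 40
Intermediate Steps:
Function('n')(H, k) = 2 (Function('n')(H, k) = Mul(Rational(-1, 4), Add(-5, -3)) = Mul(Rational(-1, 4), -8) = 2)
Pow(Function('m')(Function('n')(-1, 2), Mul(-1, -6)), 2) = Pow(Pow(Add(Pow(2, 2), Pow(Mul(-1, -6), 2)), Rational(1, 2)), 2) = Pow(Pow(Add(4, Pow(6, 2)), Rational(1, 2)), 2) = Pow(Pow(Add(4, 36), Rational(1, 2)), 2) = Pow(Pow(40, Rational(1, 2)), 2) = Pow(Mul(2, Pow(10, Rational(1, 2))), 2) = 40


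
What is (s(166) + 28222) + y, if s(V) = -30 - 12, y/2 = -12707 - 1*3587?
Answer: -4408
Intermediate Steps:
y = -32588 (y = 2*(-12707 - 1*3587) = 2*(-12707 - 3587) = 2*(-16294) = -32588)
s(V) = -42
(s(166) + 28222) + y = (-42 + 28222) - 32588 = 28180 - 32588 = -4408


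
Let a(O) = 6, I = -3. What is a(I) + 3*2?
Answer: 12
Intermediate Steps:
a(I) + 3*2 = 6 + 3*2 = 6 + 6 = 12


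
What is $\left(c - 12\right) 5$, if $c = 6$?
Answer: $-30$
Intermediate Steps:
$\left(c - 12\right) 5 = \left(6 - 12\right) 5 = \left(-6\right) 5 = -30$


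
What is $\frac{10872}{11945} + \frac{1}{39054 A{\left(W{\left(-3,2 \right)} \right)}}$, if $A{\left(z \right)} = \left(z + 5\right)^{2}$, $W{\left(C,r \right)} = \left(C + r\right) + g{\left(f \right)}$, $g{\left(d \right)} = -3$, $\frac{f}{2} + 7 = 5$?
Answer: $\frac{424607033}{466500030} \approx 0.9102$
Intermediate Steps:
$f = -4$ ($f = -14 + 2 \cdot 5 = -14 + 10 = -4$)
$W{\left(C,r \right)} = -3 + C + r$ ($W{\left(C,r \right)} = \left(C + r\right) - 3 = -3 + C + r$)
$A{\left(z \right)} = \left(5 + z\right)^{2}$
$\frac{10872}{11945} + \frac{1}{39054 A{\left(W{\left(-3,2 \right)} \right)}} = \frac{10872}{11945} + \frac{1}{39054 \left(5 - 4\right)^{2}} = 10872 \cdot \frac{1}{11945} + \frac{1}{39054 \left(5 - 4\right)^{2}} = \frac{10872}{11945} + \frac{1}{39054 \cdot 1^{2}} = \frac{10872}{11945} + \frac{1}{39054 \cdot 1} = \frac{10872}{11945} + \frac{1}{39054} \cdot 1 = \frac{10872}{11945} + \frac{1}{39054} = \frac{424607033}{466500030}$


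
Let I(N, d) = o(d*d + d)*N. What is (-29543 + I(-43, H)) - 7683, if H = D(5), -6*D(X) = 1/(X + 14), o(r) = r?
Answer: -483784237/12996 ≈ -37226.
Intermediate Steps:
D(X) = -1/(6*(14 + X)) (D(X) = -1/(6*(X + 14)) = -1/(6*(14 + X)))
H = -1/114 (H = -1/(84 + 6*5) = -1/(84 + 30) = -1/114 ≈ -0.0087719)
I(N, d) = N*(d + d**2) (I(N, d) = (d*d + d)*N = (d**2 + d)*N = (d + d**2)*N = N*(d + d**2))
(-29543 + I(-43, H)) - 7683 = (-29543 - 43*(-1/114)*(1 - 1/114)) - 7683 = (-29543 - 43*(-1/114)*113/114) - 7683 = (-29543 + 4859/12996) - 7683 = -383935969/12996 - 7683 = -483784237/12996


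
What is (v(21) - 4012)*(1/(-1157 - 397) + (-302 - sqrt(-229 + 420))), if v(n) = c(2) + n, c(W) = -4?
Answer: 1874889455/1554 + 3995*sqrt(191) ≈ 1.2617e+6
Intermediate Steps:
v(n) = -4 + n
(v(21) - 4012)*(1/(-1157 - 397) + (-302 - sqrt(-229 + 420))) = ((-4 + 21) - 4012)*(1/(-1157 - 397) + (-302 - sqrt(-229 + 420))) = (17 - 4012)*(1/(-1554) + (-302 - sqrt(191))) = -3995*(-1/1554 + (-302 - sqrt(191))) = -3995*(-469309/1554 - sqrt(191)) = 1874889455/1554 + 3995*sqrt(191)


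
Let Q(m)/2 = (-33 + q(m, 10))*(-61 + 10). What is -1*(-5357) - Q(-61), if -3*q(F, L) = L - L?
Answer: 1991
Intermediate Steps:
q(F, L) = 0 (q(F, L) = -(L - L)/3 = -⅓*0 = 0)
Q(m) = 3366 (Q(m) = 2*((-33 + 0)*(-61 + 10)) = 2*(-33*(-51)) = 2*1683 = 3366)
-1*(-5357) - Q(-61) = -1*(-5357) - 1*3366 = 5357 - 3366 = 1991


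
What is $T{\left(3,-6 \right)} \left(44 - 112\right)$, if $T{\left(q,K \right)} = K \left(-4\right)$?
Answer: $-1632$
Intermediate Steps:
$T{\left(q,K \right)} = - 4 K$
$T{\left(3,-6 \right)} \left(44 - 112\right) = \left(-4\right) \left(-6\right) \left(44 - 112\right) = 24 \left(-68\right) = -1632$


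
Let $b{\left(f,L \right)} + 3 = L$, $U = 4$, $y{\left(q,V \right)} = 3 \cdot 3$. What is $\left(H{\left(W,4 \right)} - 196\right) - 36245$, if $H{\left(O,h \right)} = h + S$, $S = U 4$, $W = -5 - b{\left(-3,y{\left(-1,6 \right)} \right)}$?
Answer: $-36421$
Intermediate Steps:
$y{\left(q,V \right)} = 9$
$b{\left(f,L \right)} = -3 + L$
$W = -11$ ($W = -5 - \left(-3 + 9\right) = -5 - 6 = -11$)
$S = 16$ ($S = 4 \cdot 4 = 16$)
$H{\left(O,h \right)} = 16 + h$ ($H{\left(O,h \right)} = h + 16 = 16 + h$)
$\left(H{\left(W,4 \right)} - 196\right) - 36245 = \left(\left(16 + 4\right) - 196\right) - 36245 = \left(20 - 196\right) - 36245 = -176 - 36245 = -36421$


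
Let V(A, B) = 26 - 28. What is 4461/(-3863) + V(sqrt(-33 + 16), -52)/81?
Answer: -369067/312903 ≈ -1.1795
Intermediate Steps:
V(A, B) = -2
4461/(-3863) + V(sqrt(-33 + 16), -52)/81 = 4461/(-3863) - 2/81 = 4461*(-1/3863) - 2*1/81 = -4461/3863 - 2/81 = -369067/312903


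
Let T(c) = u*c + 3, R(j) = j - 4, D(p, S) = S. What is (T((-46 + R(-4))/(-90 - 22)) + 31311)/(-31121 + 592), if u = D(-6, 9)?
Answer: -1753827/1709624 ≈ -1.0259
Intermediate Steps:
R(j) = -4 + j
u = 9
T(c) = 3 + 9*c (T(c) = 9*c + 3 = 3 + 9*c)
(T((-46 + R(-4))/(-90 - 22)) + 31311)/(-31121 + 592) = ((3 + 9*((-46 + (-4 - 4))/(-90 - 22))) + 31311)/(-31121 + 592) = ((3 + 9*((-46 - 8)/(-112))) + 31311)/(-30529) = ((3 + 9*(-54*(-1/112))) + 31311)*(-1/30529) = ((3 + 9*(27/56)) + 31311)*(-1/30529) = ((3 + 243/56) + 31311)*(-1/30529) = (411/56 + 31311)*(-1/30529) = (1753827/56)*(-1/30529) = -1753827/1709624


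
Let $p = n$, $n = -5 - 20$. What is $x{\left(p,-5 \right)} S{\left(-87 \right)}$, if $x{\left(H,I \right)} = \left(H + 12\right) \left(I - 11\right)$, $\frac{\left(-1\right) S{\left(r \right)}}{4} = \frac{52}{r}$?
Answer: $\frac{43264}{87} \approx 497.29$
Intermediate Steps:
$S{\left(r \right)} = - \frac{208}{r}$ ($S{\left(r \right)} = - 4 \frac{52}{r} = - \frac{208}{r}$)
$n = -25$ ($n = -5 - 20 = -25$)
$p = -25$
$x{\left(H,I \right)} = \left(-11 + I\right) \left(12 + H\right)$ ($x{\left(H,I \right)} = \left(12 + H\right) \left(-11 + I\right) = \left(-11 + I\right) \left(12 + H\right)$)
$x{\left(p,-5 \right)} S{\left(-87 \right)} = \left(-132 - -275 + 12 \left(-5\right) - -125\right) \left(- \frac{208}{-87}\right) = \left(-132 + 275 - 60 + 125\right) \left(\left(-208\right) \left(- \frac{1}{87}\right)\right) = 208 \cdot \frac{208}{87} = \frac{43264}{87}$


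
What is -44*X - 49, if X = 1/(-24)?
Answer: -283/6 ≈ -47.167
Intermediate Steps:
X = -1/24 ≈ -0.041667
-44*X - 49 = -44*(-1/24) - 49 = 11/6 - 49 = -283/6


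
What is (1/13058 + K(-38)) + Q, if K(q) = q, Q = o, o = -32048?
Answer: -418978987/13058 ≈ -32086.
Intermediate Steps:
Q = -32048
(1/13058 + K(-38)) + Q = (1/13058 - 38) - 32048 = -496203/13058 - 32048 = -418978987/13058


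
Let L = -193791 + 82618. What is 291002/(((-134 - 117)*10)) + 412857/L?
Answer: -16693918208/139522115 ≈ -119.65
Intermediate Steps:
L = -111173
291002/(((-134 - 117)*10)) + 412857/L = 291002/(((-134 - 117)*10)) + 412857/(-111173) = 291002/((-251*10)) + 412857*(-1/111173) = 291002/(-2510) - 412857/111173 = 291002*(-1/2510) - 412857/111173 = -145501/1255 - 412857/111173 = -16693918208/139522115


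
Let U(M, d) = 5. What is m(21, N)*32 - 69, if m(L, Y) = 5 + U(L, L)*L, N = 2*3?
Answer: 3451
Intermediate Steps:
N = 6
m(L, Y) = 5 + 5*L
m(21, N)*32 - 69 = (5 + 5*21)*32 - 69 = (5 + 105)*32 - 69 = 110*32 - 69 = 3520 - 69 = 3451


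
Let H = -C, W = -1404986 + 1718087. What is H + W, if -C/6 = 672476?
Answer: 4347957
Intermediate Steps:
C = -4034856 (C = -6*672476 = -4034856)
W = 313101
H = 4034856 (H = -1*(-4034856) = 4034856)
H + W = 4034856 + 313101 = 4347957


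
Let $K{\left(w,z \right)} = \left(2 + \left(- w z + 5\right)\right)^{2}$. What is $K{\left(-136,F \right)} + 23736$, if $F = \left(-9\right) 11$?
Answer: $181114585$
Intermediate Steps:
$F = -99$
$K{\left(w,z \right)} = \left(7 - w z\right)^{2}$ ($K{\left(w,z \right)} = \left(2 - \left(-5 + w z\right)\right)^{2} = \left(7 - w z\right)^{2}$)
$K{\left(-136,F \right)} + 23736 = \left(-7 - -13464\right)^{2} + 23736 = \left(-7 + 13464\right)^{2} + 23736 = 13457^{2} + 23736 = 181090849 + 23736 = 181114585$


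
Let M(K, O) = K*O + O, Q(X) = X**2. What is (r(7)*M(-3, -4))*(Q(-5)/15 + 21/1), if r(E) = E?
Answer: 3808/3 ≈ 1269.3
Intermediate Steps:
M(K, O) = O + K*O
(r(7)*M(-3, -4))*(Q(-5)/15 + 21/1) = (7*(-4*(1 - 3)))*((-5)**2/15 + 21/1) = (7*(-4*(-2)))*(25*(1/15) + 21*1) = (7*8)*(5/3 + 21) = 56*(68/3) = 3808/3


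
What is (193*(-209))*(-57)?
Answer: 2299209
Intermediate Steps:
(193*(-209))*(-57) = -40337*(-57) = 2299209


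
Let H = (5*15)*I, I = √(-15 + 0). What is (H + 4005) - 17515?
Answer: -13510 + 75*I*√15 ≈ -13510.0 + 290.47*I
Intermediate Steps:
I = I*√15 (I = √(-15) = I*√15 ≈ 3.873*I)
H = 75*I*√15 (H = (5*15)*(I*√15) = 75*(I*√15) = 75*I*√15 ≈ 290.47*I)
(H + 4005) - 17515 = (75*I*√15 + 4005) - 17515 = (4005 + 75*I*√15) - 17515 = -13510 + 75*I*√15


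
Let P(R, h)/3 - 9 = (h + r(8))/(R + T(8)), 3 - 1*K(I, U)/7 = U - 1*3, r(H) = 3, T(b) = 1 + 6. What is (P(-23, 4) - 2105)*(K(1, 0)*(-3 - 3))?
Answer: 2095947/4 ≈ 5.2399e+5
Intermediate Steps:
T(b) = 7
K(I, U) = 42 - 7*U (K(I, U) = 21 - 7*(U - 1*3) = 21 - 7*(U - 3) = 21 - 7*(-3 + U) = 21 + (21 - 7*U) = 42 - 7*U)
P(R, h) = 27 + 3*(3 + h)/(7 + R) (P(R, h) = 27 + 3*((h + 3)/(R + 7)) = 27 + 3*((3 + h)/(7 + R)) = 27 + 3*(3 + h)/(7 + R))
(P(-23, 4) - 2105)*(K(1, 0)*(-3 - 3)) = (3*(66 + 4 + 9*(-23))/(7 - 23) - 2105)*((42 - 7*0)*(-3 - 3)) = (3*(66 + 4 - 207)/(-16) - 2105)*((42 + 0)*(-6)) = (3*(-1/16)*(-137) - 2105)*(42*(-6)) = (411/16 - 2105)*(-252) = -33269/16*(-252) = 2095947/4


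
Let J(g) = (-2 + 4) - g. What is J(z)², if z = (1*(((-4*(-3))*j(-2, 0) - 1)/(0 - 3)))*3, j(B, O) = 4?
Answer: 2401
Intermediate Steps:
z = -47 (z = (1*((-4*(-3)*4 - 1)/(0 - 3)))*3 = (1*((12*4 - 1)/(-3)))*3 = (1*((48 - 1)*(-⅓)))*3 = (1*(47*(-⅓)))*3 = (1*(-47/3))*3 = -47/3*3 = -47)
J(g) = 2 - g
J(z)² = (2 - 1*(-47))² = (2 + 47)² = 49² = 2401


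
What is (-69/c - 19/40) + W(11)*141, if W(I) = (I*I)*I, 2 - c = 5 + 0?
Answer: 7507741/40 ≈ 1.8769e+5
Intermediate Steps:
c = -3 (c = 2 - (5 + 0) = 2 - 1*5 = 2 - 5 = -3)
W(I) = I³ (W(I) = I²*I = I³)
(-69/c - 19/40) + W(11)*141 = (-69/(-3) - 19/40) + 11³*141 = (-69*(-⅓) - 19*1/40) + 1331*141 = (23 - 19/40) + 187671 = 901/40 + 187671 = 7507741/40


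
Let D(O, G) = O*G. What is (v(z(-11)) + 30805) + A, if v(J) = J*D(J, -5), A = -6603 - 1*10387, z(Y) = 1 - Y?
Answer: 13095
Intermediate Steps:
A = -16990 (A = -6603 - 10387 = -16990)
D(O, G) = G*O
v(J) = -5*J² (v(J) = J*(-5*J) = -5*J²)
(v(z(-11)) + 30805) + A = (-5*(1 - 1*(-11))² + 30805) - 16990 = (-5*(1 + 11)² + 30805) - 16990 = (-5*12² + 30805) - 16990 = (-5*144 + 30805) - 16990 = (-720 + 30805) - 16990 = 30085 - 16990 = 13095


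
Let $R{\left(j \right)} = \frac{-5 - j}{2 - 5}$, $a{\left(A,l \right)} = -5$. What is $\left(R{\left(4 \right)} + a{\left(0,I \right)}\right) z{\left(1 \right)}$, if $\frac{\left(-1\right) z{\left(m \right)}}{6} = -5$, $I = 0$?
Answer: $-60$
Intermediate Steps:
$z{\left(m \right)} = 30$ ($z{\left(m \right)} = \left(-6\right) \left(-5\right) = 30$)
$R{\left(j \right)} = \frac{5}{3} + \frac{j}{3}$ ($R{\left(j \right)} = \frac{-5 - j}{-3} = \left(-5 - j\right) \left(- \frac{1}{3}\right) = \frac{5}{3} + \frac{j}{3}$)
$\left(R{\left(4 \right)} + a{\left(0,I \right)}\right) z{\left(1 \right)} = \left(\left(\frac{5}{3} + \frac{1}{3} \cdot 4\right) - 5\right) 30 = \left(\left(\frac{5}{3} + \frac{4}{3}\right) - 5\right) 30 = \left(3 - 5\right) 30 = \left(-2\right) 30 = -60$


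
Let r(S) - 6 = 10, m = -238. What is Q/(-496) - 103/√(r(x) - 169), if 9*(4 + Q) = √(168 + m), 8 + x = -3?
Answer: 1/124 - I*√70/4464 + 103*I*√17/51 ≈ 0.0080645 + 8.3252*I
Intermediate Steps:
x = -11 (x = -8 - 3 = -11)
r(S) = 16 (r(S) = 6 + 10 = 16)
Q = -4 + I*√70/9 (Q = -4 + √(168 - 238)/9 = -4 + √(-70)/9 = -4 + (I*√70)/9 = -4 + I*√70/9 ≈ -4.0 + 0.92962*I)
Q/(-496) - 103/√(r(x) - 169) = (-4 + I*√70/9)/(-496) - 103/√(16 - 169) = (-4 + I*√70/9)*(-1/496) - 103*(-I*√17/51) = (1/124 - I*√70/4464) - 103*(-I*√17/51) = (1/124 - I*√70/4464) - (-103)*I*√17/51 = (1/124 - I*√70/4464) + 103*I*√17/51 = 1/124 - I*√70/4464 + 103*I*√17/51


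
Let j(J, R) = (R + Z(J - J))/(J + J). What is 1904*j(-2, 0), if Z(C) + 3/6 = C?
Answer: 238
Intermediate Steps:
Z(C) = -½ + C
j(J, R) = (-½ + R)/(2*J) (j(J, R) = (R + (-½ + (J - J)))/(J + J) = (R + (-½ + 0))/((2*J)) = (R - ½)*(1/(2*J)) = (-½ + R)*(1/(2*J)) = (-½ + R)/(2*J))
1904*j(-2, 0) = 1904*((¼)*(-1 + 2*0)/(-2)) = 1904*((¼)*(-½)*(-1 + 0)) = 1904*((¼)*(-½)*(-1)) = 1904*(⅛) = 238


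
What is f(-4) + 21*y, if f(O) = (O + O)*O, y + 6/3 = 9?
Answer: 179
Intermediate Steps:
y = 7 (y = -2 + 9 = 7)
f(O) = 2*O² (f(O) = (2*O)*O = 2*O²)
f(-4) + 21*y = 2*(-4)² + 21*7 = 2*16 + 147 = 32 + 147 = 179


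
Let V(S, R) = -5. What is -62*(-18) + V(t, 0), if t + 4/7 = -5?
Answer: 1111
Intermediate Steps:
t = -39/7 (t = -4/7 - 5 = -39/7 ≈ -5.5714)
-62*(-18) + V(t, 0) = -62*(-18) - 5 = 1116 - 5 = 1111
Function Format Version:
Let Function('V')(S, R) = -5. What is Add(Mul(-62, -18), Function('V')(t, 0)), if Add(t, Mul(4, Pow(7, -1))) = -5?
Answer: 1111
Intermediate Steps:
t = Rational(-39, 7) (t = Add(Rational(-4, 7), -5) = Rational(-39, 7) ≈ -5.5714)
Add(Mul(-62, -18), Function('V')(t, 0)) = Add(Mul(-62, -18), -5) = Add(1116, -5) = 1111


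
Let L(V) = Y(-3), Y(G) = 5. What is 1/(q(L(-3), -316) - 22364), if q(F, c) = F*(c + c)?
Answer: -1/25524 ≈ -3.9179e-5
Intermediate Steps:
L(V) = 5
q(F, c) = 2*F*c (q(F, c) = F*(2*c) = 2*F*c)
1/(q(L(-3), -316) - 22364) = 1/(2*5*(-316) - 22364) = 1/(-3160 - 22364) = 1/(-25524) = -1/25524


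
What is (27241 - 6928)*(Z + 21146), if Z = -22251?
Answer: -22445865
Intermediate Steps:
(27241 - 6928)*(Z + 21146) = (27241 - 6928)*(-22251 + 21146) = 20313*(-1105) = -22445865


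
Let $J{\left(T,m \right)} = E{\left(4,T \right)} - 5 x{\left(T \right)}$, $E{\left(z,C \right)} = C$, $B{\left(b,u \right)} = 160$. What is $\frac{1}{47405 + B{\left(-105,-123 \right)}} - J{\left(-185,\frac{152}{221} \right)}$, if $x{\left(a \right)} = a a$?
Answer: $\frac{8148360151}{47565} \approx 1.7131 \cdot 10^{5}$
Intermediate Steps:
$x{\left(a \right)} = a^{2}$
$J{\left(T,m \right)} = T - 5 T^{2}$
$\frac{1}{47405 + B{\left(-105,-123 \right)}} - J{\left(-185,\frac{152}{221} \right)} = \frac{1}{47405 + 160} - - 185 \left(1 - -925\right) = \frac{1}{47565} - - 185 \left(1 + 925\right) = \frac{1}{47565} - \left(-185\right) 926 = \frac{1}{47565} - -171310 = \frac{1}{47565} + 171310 = \frac{8148360151}{47565}$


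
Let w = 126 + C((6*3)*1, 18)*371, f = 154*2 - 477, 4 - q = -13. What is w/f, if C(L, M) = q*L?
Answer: -113652/169 ≈ -672.50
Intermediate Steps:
q = 17 (q = 4 - 1*(-13) = 4 + 13 = 17)
C(L, M) = 17*L
f = -169 (f = 308 - 477 = -169)
w = 113652 (w = 126 + (17*((6*3)*1))*371 = 126 + (17*(18*1))*371 = 126 + (17*18)*371 = 126 + 306*371 = 126 + 113526 = 113652)
w/f = 113652/(-169) = 113652*(-1/169) = -113652/169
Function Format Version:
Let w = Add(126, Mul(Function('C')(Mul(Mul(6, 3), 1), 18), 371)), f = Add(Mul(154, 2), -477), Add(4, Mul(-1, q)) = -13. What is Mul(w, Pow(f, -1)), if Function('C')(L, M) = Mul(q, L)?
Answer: Rational(-113652, 169) ≈ -672.50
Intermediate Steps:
q = 17 (q = Add(4, Mul(-1, -13)) = Add(4, 13) = 17)
Function('C')(L, M) = Mul(17, L)
f = -169 (f = Add(308, -477) = -169)
w = 113652 (w = Add(126, Mul(Mul(17, Mul(Mul(6, 3), 1)), 371)) = Add(126, Mul(Mul(17, Mul(18, 1)), 371)) = Add(126, Mul(Mul(17, 18), 371)) = Add(126, Mul(306, 371)) = Add(126, 113526) = 113652)
Mul(w, Pow(f, -1)) = Mul(113652, Pow(-169, -1)) = Mul(113652, Rational(-1, 169)) = Rational(-113652, 169)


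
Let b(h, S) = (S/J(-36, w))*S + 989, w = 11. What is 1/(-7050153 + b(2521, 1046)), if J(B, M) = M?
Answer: -11/76446688 ≈ -1.4389e-7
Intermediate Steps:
b(h, S) = 989 + S²/11 (b(h, S) = (S/11)*S + 989 = S²/11 + 989 = 989 + S²/11)
1/(-7050153 + b(2521, 1046)) = 1/(-7050153 + (989 + (1/11)*1046²)) = 1/(-7050153 + (989 + (1/11)*1094116)) = 1/(-7050153 + (989 + 1094116/11)) = 1/(-7050153 + 1104995/11) = 1/(-76446688/11) = -11/76446688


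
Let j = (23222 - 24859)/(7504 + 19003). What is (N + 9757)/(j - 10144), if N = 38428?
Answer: -255447959/53777729 ≈ -4.7501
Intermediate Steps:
j = -1637/26507 ≈ -0.061757
(N + 9757)/(j - 10144) = (38428 + 9757)/(-1637/26507 - 10144) = 48185/(-268888645/26507) = 48185*(-26507/268888645) = -255447959/53777729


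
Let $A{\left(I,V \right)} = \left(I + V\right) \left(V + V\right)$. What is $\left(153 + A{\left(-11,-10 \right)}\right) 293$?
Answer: $167889$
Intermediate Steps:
$A{\left(I,V \right)} = 2 V \left(I + V\right)$ ($A{\left(I,V \right)} = \left(I + V\right) 2 V = 2 V \left(I + V\right)$)
$\left(153 + A{\left(-11,-10 \right)}\right) 293 = \left(153 + 2 \left(-10\right) \left(-11 - 10\right)\right) 293 = \left(153 + 2 \left(-10\right) \left(-21\right)\right) 293 = \left(153 + 420\right) 293 = 573 \cdot 293 = 167889$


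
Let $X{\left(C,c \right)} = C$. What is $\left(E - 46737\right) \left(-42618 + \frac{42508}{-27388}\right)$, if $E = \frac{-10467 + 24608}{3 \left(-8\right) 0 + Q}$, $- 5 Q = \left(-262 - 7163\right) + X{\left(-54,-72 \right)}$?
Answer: $\frac{101982514909186214}{51208713} \approx 1.9915 \cdot 10^{9}$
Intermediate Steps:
$Q = \frac{7479}{5}$ ($Q = - \frac{\left(-262 - 7163\right) - 54}{5} = - \frac{-7425 - 54}{5} = \left(- \frac{1}{5}\right) \left(-7479\right) = \frac{7479}{5} \approx 1495.8$)
$E = \frac{70705}{7479}$ ($E = \frac{-10467 + 24608}{3 \left(-8\right) 0 + \frac{7479}{5}} = \frac{14141}{\left(-24\right) 0 + \frac{7479}{5}} = \frac{14141}{0 + \frac{7479}{5}} = \frac{14141}{\frac{7479}{5}} = 14141 \cdot \frac{5}{7479} = \frac{70705}{7479} \approx 9.4538$)
$\left(E - 46737\right) \left(-42618 + \frac{42508}{-27388}\right) = \left(\frac{70705}{7479} - 46737\right) \left(-42618 + \frac{42508}{-27388}\right) = - \frac{349475318 \left(-42618 + 42508 \left(- \frac{1}{27388}\right)\right)}{7479} = - \frac{349475318 \left(-42618 - \frac{10627}{6847}\right)}{7479} = \left(- \frac{349475318}{7479}\right) \left(- \frac{291816073}{6847}\right) = \frac{101982514909186214}{51208713}$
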